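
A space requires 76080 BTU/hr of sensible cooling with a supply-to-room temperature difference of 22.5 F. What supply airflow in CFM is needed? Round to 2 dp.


CFM = 76080 / (1.08 * 22.5) = 3130.86

3130.86 CFM


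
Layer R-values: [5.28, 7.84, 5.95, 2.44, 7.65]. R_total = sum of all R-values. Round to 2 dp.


R_total = 5.28 + 7.84 + 5.95 + 2.44 + 7.65 = 29.16

29.16


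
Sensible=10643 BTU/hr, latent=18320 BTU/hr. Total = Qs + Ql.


Qt = 10643 + 18320 = 28963 BTU/hr

28963 BTU/hr


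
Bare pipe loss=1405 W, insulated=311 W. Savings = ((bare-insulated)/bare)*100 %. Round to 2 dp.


Savings = ((1405-311)/1405)*100 = 77.86 %

77.86 %


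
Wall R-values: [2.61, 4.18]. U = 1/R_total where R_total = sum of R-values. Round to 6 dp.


R_total = 2.61 + 4.18 = 6.79
U = 1/6.79 = 0.147275

0.147275


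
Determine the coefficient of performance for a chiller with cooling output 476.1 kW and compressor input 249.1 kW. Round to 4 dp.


COP = 476.1 / 249.1 = 1.9113

1.9113


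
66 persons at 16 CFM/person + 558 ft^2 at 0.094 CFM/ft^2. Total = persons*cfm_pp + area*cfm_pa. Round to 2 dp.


Total = 66*16 + 558*0.094 = 1108.45 CFM

1108.45 CFM


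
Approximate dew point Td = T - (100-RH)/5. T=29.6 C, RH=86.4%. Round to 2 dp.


Td = 29.6 - (100-86.4)/5 = 26.88 C

26.88 C


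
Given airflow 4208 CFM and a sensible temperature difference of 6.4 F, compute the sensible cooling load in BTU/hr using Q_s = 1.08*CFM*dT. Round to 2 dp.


Q = 1.08 * 4208 * 6.4 = 29085.70 BTU/hr

29085.70 BTU/hr


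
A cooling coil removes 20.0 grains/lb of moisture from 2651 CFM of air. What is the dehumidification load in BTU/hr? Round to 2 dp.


Q = 0.68 * 2651 * 20.0 = 36053.60 BTU/hr

36053.60 BTU/hr


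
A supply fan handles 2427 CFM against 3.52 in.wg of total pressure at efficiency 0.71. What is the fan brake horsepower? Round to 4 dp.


BHP = 2427 * 3.52 / (6356 * 0.71) = 1.8931 hp

1.8931 hp


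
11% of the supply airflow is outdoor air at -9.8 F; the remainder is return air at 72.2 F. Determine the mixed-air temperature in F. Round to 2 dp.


T_mix = 0.11*(-9.8) + 0.89*72.2 = 63.18 F

63.18 F


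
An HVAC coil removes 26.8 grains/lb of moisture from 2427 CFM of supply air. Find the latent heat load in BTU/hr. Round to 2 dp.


Q = 0.68 * 2427 * 26.8 = 44229.65 BTU/hr

44229.65 BTU/hr


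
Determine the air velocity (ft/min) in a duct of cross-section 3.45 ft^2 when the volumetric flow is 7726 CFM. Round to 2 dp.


V = 7726 / 3.45 = 2239.42 ft/min

2239.42 ft/min


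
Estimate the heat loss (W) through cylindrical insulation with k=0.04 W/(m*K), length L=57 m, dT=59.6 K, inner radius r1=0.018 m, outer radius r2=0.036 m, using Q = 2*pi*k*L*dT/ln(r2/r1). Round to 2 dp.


Q = 2*pi*0.04*57*59.6/ln(0.036/0.018) = 1231.79 W

1231.79 W


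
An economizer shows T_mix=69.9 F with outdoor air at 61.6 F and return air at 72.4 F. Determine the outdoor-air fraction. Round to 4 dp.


frac = (69.9 - 72.4) / (61.6 - 72.4) = 0.2315

0.2315


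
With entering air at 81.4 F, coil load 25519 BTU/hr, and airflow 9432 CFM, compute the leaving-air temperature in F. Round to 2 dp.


dT = 25519/(1.08*9432) = 2.5052
T_leave = 81.4 - 2.5052 = 78.89 F

78.89 F


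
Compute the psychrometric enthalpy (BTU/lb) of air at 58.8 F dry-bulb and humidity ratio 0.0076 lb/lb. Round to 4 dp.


h = 0.24*58.8 + 0.0076*(1061+0.444*58.8) = 22.3740 BTU/lb

22.3740 BTU/lb


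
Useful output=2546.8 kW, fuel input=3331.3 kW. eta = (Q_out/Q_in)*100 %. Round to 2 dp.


eta = (2546.8/3331.3)*100 = 76.45 %

76.45 %


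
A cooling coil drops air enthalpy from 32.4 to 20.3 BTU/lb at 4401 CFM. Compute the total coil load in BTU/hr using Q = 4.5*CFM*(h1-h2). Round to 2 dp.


Q = 4.5 * 4401 * (32.4 - 20.3) = 239634.45 BTU/hr

239634.45 BTU/hr


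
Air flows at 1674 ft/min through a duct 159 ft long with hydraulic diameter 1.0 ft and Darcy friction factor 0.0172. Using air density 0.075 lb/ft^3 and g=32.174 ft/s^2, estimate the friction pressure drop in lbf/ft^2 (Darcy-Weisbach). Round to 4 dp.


v_fps = 1674/60 = 27.9 ft/s
dp = 0.0172*(159/1.0)*0.075*27.9^2/(2*32.174) = 2.4812 lbf/ft^2

2.4812 lbf/ft^2


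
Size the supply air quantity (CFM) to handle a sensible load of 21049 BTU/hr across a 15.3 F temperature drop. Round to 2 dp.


CFM = 21049 / (1.08 * 15.3) = 1273.84

1273.84 CFM


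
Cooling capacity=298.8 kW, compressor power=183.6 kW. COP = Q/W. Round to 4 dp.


COP = 298.8 / 183.6 = 1.6275

1.6275


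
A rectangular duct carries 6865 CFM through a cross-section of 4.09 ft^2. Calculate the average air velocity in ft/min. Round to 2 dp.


V = 6865 / 4.09 = 1678.48 ft/min

1678.48 ft/min


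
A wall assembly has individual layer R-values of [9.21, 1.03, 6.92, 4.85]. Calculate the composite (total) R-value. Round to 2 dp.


R_total = 9.21 + 1.03 + 6.92 + 4.85 = 22.01

22.01


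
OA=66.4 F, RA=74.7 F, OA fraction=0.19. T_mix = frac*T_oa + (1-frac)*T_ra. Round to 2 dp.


T_mix = 0.19*66.4 + 0.81*74.7 = 73.12 F

73.12 F


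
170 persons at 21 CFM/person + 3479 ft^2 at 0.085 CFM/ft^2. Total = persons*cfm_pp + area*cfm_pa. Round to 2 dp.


Total = 170*21 + 3479*0.085 = 3865.72 CFM

3865.72 CFM


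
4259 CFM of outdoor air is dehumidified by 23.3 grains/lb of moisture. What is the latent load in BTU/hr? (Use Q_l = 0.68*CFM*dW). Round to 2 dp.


Q = 0.68 * 4259 * 23.3 = 67479.60 BTU/hr

67479.60 BTU/hr


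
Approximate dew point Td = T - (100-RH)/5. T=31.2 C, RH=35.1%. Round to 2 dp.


Td = 31.2 - (100-35.1)/5 = 18.22 C

18.22 C


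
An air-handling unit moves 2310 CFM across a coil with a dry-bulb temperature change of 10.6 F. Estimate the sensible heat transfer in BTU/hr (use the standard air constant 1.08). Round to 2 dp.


Q = 1.08 * 2310 * 10.6 = 26444.88 BTU/hr

26444.88 BTU/hr


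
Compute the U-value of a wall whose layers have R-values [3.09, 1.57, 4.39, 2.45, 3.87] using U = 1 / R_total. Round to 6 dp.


R_total = 3.09 + 1.57 + 4.39 + 2.45 + 3.87 = 15.37
U = 1/15.37 = 0.065062

0.065062


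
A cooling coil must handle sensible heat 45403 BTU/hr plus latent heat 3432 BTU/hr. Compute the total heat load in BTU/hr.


Qt = 45403 + 3432 = 48835 BTU/hr

48835 BTU/hr


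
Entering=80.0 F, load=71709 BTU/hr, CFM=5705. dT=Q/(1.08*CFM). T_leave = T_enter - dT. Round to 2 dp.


dT = 71709/(1.08*5705) = 11.6384
T_leave = 80.0 - 11.6384 = 68.36 F

68.36 F


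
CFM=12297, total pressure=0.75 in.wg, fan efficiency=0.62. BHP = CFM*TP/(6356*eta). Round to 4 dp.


BHP = 12297 * 0.75 / (6356 * 0.62) = 2.3404 hp

2.3404 hp


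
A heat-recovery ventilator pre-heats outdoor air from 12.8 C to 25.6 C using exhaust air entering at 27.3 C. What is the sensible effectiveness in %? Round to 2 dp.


eff = (25.6-12.8)/(27.3-12.8)*100 = 88.28 %

88.28 %


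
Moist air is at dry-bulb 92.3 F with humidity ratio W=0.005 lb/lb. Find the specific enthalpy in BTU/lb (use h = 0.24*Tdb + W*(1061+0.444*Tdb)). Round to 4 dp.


h = 0.24*92.3 + 0.005*(1061+0.444*92.3) = 27.6619 BTU/lb

27.6619 BTU/lb


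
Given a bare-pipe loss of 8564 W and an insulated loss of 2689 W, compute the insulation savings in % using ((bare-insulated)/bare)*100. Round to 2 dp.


Savings = ((8564-2689)/8564)*100 = 68.60 %

68.60 %


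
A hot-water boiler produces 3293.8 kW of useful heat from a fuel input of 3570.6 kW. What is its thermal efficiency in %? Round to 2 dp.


eta = (3293.8/3570.6)*100 = 92.25 %

92.25 %


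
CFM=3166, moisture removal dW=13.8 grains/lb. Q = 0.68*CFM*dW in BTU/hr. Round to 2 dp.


Q = 0.68 * 3166 * 13.8 = 29709.74 BTU/hr

29709.74 BTU/hr


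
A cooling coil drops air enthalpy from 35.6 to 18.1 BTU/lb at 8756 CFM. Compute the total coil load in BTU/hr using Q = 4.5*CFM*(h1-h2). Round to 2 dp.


Q = 4.5 * 8756 * (35.6 - 18.1) = 689535.00 BTU/hr

689535.00 BTU/hr


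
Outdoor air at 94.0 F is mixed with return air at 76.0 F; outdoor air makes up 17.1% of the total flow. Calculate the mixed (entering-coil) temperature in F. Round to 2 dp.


T_mix = 76.0 + (17.1/100)*(94.0-76.0) = 79.08 F

79.08 F


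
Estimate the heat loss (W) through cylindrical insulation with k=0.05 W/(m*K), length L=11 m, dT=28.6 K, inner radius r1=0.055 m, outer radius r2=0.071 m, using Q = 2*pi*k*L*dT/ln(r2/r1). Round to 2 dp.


Q = 2*pi*0.05*11*28.6/ln(0.071/0.055) = 387.06 W

387.06 W


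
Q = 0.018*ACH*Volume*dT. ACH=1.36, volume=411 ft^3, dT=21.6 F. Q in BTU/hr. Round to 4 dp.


Q = 0.018 * 1.36 * 411 * 21.6 = 217.3236 BTU/hr

217.3236 BTU/hr


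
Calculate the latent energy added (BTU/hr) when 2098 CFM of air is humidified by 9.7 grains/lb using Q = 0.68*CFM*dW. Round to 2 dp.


Q = 0.68 * 2098 * 9.7 = 13838.41 BTU/hr

13838.41 BTU/hr


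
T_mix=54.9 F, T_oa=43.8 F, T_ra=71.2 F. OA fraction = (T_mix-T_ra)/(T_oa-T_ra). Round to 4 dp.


frac = (54.9 - 71.2) / (43.8 - 71.2) = 0.5949

0.5949


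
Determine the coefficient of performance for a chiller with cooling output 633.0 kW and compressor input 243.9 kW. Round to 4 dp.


COP = 633.0 / 243.9 = 2.5953

2.5953


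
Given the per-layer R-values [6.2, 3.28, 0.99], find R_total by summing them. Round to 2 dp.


R_total = 6.2 + 3.28 + 0.99 = 10.47

10.47


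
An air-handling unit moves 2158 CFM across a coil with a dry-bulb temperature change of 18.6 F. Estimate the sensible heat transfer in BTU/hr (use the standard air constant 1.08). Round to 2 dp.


Q = 1.08 * 2158 * 18.6 = 43349.90 BTU/hr

43349.90 BTU/hr


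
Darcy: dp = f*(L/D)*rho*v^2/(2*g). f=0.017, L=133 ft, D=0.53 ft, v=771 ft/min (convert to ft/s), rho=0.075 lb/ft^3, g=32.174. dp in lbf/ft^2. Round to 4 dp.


v_fps = 771/60 = 12.85 ft/s
dp = 0.017*(133/0.53)*0.075*12.85^2/(2*32.174) = 0.8210 lbf/ft^2

0.8210 lbf/ft^2


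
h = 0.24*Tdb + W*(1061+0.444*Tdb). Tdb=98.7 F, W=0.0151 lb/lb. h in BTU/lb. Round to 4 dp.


h = 0.24*98.7 + 0.0151*(1061+0.444*98.7) = 40.3708 BTU/lb

40.3708 BTU/lb


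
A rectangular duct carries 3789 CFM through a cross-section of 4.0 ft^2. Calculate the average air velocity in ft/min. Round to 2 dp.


V = 3789 / 4.0 = 947.25 ft/min

947.25 ft/min


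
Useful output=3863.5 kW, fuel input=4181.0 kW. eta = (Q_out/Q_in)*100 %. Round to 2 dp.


eta = (3863.5/4181.0)*100 = 92.41 %

92.41 %


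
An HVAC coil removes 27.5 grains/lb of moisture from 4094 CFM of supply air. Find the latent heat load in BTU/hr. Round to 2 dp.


Q = 0.68 * 4094 * 27.5 = 76557.80 BTU/hr

76557.80 BTU/hr


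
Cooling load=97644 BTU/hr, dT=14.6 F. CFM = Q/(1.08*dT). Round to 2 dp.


CFM = 97644 / (1.08 * 14.6) = 6192.54

6192.54 CFM


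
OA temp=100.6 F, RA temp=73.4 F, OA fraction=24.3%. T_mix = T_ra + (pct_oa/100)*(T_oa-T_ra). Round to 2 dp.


T_mix = 73.4 + (24.3/100)*(100.6-73.4) = 80.01 F

80.01 F


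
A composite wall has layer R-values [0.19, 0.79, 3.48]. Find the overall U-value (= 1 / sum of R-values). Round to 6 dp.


R_total = 0.19 + 0.79 + 3.48 = 4.46
U = 1/4.46 = 0.224215

0.224215


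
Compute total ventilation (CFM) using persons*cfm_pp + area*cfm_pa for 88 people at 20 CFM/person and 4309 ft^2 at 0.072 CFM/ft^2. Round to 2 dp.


Total = 88*20 + 4309*0.072 = 2070.25 CFM

2070.25 CFM


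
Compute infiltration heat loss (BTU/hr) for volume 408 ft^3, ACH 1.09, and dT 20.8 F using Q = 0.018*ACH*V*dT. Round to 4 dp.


Q = 0.018 * 1.09 * 408 * 20.8 = 166.5032 BTU/hr

166.5032 BTU/hr


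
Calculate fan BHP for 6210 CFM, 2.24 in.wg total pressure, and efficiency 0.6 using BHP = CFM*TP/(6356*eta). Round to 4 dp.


BHP = 6210 * 2.24 / (6356 * 0.6) = 3.6476 hp

3.6476 hp


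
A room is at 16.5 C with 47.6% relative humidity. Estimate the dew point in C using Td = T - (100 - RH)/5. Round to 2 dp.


Td = 16.5 - (100-47.6)/5 = 6.02 C

6.02 C


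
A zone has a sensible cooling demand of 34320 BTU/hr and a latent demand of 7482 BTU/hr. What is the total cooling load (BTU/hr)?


Qt = 34320 + 7482 = 41802 BTU/hr

41802 BTU/hr


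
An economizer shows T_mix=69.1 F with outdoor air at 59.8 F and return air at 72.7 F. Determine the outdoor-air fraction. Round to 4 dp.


frac = (69.1 - 72.7) / (59.8 - 72.7) = 0.2791

0.2791


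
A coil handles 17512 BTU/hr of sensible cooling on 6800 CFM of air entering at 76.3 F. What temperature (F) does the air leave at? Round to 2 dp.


dT = 17512/(1.08*6800) = 2.3845
T_leave = 76.3 - 2.3845 = 73.92 F

73.92 F


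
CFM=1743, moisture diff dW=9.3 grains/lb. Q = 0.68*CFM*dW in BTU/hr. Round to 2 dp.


Q = 0.68 * 1743 * 9.3 = 11022.73 BTU/hr

11022.73 BTU/hr


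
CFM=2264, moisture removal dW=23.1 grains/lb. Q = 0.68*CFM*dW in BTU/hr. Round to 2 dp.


Q = 0.68 * 2264 * 23.1 = 35562.91 BTU/hr

35562.91 BTU/hr


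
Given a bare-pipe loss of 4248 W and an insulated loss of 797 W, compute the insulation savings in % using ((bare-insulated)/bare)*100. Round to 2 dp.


Savings = ((4248-797)/4248)*100 = 81.24 %

81.24 %


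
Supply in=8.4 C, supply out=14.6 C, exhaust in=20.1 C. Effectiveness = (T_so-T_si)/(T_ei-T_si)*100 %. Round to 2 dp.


eff = (14.6-8.4)/(20.1-8.4)*100 = 52.99 %

52.99 %


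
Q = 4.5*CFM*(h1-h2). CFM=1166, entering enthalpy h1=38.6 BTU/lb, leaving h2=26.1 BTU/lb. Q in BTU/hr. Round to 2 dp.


Q = 4.5 * 1166 * (38.6 - 26.1) = 65587.50 BTU/hr

65587.50 BTU/hr


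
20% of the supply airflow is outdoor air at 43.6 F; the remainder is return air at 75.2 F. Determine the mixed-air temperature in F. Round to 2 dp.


T_mix = 0.2*43.6 + 0.8*75.2 = 68.88 F

68.88 F


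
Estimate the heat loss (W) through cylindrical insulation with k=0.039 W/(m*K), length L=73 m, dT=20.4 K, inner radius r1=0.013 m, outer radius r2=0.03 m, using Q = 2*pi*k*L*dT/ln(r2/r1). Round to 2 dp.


Q = 2*pi*0.039*73*20.4/ln(0.03/0.013) = 436.38 W

436.38 W


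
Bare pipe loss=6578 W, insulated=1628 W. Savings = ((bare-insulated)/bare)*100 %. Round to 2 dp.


Savings = ((6578-1628)/6578)*100 = 75.25 %

75.25 %


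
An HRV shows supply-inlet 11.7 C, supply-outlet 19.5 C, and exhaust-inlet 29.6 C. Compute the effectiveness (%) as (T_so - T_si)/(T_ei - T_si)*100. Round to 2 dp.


eff = (19.5-11.7)/(29.6-11.7)*100 = 43.58 %

43.58 %


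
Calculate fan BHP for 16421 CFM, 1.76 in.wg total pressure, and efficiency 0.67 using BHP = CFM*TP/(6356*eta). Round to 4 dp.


BHP = 16421 * 1.76 / (6356 * 0.67) = 6.7866 hp

6.7866 hp


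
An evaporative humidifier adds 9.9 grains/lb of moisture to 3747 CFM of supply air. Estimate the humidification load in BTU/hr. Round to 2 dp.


Q = 0.68 * 3747 * 9.9 = 25224.80 BTU/hr

25224.80 BTU/hr


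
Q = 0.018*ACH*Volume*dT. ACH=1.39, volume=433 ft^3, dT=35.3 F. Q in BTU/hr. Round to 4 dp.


Q = 0.018 * 1.39 * 433 * 35.3 = 382.4282 BTU/hr

382.4282 BTU/hr


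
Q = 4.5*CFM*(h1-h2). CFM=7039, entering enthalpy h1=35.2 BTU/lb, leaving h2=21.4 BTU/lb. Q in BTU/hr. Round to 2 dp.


Q = 4.5 * 7039 * (35.2 - 21.4) = 437121.90 BTU/hr

437121.90 BTU/hr


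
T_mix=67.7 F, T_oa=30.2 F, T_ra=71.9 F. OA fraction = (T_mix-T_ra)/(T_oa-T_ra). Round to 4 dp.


frac = (67.7 - 71.9) / (30.2 - 71.9) = 0.1007

0.1007


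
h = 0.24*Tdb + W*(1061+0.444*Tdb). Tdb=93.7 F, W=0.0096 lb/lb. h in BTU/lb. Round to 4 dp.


h = 0.24*93.7 + 0.0096*(1061+0.444*93.7) = 33.0730 BTU/lb

33.0730 BTU/lb


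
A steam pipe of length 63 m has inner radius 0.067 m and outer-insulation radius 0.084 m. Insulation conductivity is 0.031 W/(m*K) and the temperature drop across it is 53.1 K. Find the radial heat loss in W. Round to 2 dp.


Q = 2*pi*0.031*63*53.1/ln(0.084/0.067) = 2881.57 W

2881.57 W


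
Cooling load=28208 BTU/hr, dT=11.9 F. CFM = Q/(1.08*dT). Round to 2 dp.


CFM = 28208 / (1.08 * 11.9) = 2194.83

2194.83 CFM


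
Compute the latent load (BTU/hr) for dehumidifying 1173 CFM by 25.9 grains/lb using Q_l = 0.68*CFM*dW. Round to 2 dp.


Q = 0.68 * 1173 * 25.9 = 20658.88 BTU/hr

20658.88 BTU/hr


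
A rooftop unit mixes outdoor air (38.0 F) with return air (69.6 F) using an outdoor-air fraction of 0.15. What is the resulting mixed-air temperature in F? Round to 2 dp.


T_mix = 0.15*38.0 + 0.85*69.6 = 64.86 F

64.86 F


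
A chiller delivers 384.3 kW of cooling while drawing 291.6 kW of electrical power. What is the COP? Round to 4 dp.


COP = 384.3 / 291.6 = 1.3179

1.3179


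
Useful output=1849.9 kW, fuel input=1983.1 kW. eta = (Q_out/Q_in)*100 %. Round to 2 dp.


eta = (1849.9/1983.1)*100 = 93.28 %

93.28 %


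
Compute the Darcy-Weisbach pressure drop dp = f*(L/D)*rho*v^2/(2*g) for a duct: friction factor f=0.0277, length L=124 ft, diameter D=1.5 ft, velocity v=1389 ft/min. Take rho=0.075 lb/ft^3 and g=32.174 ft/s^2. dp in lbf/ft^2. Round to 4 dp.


v_fps = 1389/60 = 23.15 ft/s
dp = 0.0277*(124/1.5)*0.075*23.15^2/(2*32.174) = 1.4303 lbf/ft^2

1.4303 lbf/ft^2


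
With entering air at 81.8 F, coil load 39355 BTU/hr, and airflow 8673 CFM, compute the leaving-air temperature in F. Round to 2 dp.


dT = 39355/(1.08*8673) = 4.2015
T_leave = 81.8 - 4.2015 = 77.60 F

77.60 F


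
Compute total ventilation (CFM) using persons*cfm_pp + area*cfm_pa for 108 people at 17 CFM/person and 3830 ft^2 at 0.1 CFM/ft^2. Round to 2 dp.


Total = 108*17 + 3830*0.1 = 2219.00 CFM

2219.00 CFM


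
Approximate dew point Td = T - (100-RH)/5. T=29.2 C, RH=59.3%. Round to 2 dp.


Td = 29.2 - (100-59.3)/5 = 21.06 C

21.06 C


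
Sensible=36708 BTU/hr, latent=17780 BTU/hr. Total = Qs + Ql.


Qt = 36708 + 17780 = 54488 BTU/hr

54488 BTU/hr


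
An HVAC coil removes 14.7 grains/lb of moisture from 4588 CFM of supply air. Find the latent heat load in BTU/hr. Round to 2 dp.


Q = 0.68 * 4588 * 14.7 = 45861.65 BTU/hr

45861.65 BTU/hr


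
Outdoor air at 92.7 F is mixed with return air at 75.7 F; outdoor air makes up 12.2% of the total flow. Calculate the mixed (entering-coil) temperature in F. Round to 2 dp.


T_mix = 75.7 + (12.2/100)*(92.7-75.7) = 77.77 F

77.77 F


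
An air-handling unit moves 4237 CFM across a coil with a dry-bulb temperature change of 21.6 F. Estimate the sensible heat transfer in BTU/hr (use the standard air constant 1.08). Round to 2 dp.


Q = 1.08 * 4237 * 21.6 = 98840.74 BTU/hr

98840.74 BTU/hr


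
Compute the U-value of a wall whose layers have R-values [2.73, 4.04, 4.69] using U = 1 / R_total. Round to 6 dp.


R_total = 2.73 + 4.04 + 4.69 = 11.46
U = 1/11.46 = 0.087260

0.087260


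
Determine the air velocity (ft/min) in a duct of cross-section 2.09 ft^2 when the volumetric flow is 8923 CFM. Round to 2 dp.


V = 8923 / 2.09 = 4269.38 ft/min

4269.38 ft/min


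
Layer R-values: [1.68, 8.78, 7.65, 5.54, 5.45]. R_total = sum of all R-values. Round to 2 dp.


R_total = 1.68 + 8.78 + 7.65 + 5.54 + 5.45 = 29.10

29.10


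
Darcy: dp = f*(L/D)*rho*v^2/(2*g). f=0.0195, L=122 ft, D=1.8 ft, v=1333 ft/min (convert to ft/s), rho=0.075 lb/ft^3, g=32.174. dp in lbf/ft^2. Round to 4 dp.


v_fps = 1333/60 = 22.2167 ft/s
dp = 0.0195*(122/1.8)*0.075*22.2167^2/(2*32.174) = 0.7603 lbf/ft^2

0.7603 lbf/ft^2


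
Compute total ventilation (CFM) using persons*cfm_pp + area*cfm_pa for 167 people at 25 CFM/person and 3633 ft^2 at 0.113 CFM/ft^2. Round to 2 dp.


Total = 167*25 + 3633*0.113 = 4585.53 CFM

4585.53 CFM


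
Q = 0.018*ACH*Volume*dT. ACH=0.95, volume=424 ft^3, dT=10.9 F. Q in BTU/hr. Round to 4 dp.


Q = 0.018 * 0.95 * 424 * 10.9 = 79.0294 BTU/hr

79.0294 BTU/hr


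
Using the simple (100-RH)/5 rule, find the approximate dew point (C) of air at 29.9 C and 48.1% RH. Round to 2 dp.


Td = 29.9 - (100-48.1)/5 = 19.52 C

19.52 C


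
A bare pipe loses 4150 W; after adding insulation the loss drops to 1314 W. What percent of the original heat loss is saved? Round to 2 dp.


Savings = ((4150-1314)/4150)*100 = 68.34 %

68.34 %


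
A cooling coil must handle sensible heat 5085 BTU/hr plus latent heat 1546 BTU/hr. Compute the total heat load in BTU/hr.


Qt = 5085 + 1546 = 6631 BTU/hr

6631 BTU/hr


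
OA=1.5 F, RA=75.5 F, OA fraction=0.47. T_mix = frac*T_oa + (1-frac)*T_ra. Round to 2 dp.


T_mix = 0.47*1.5 + 0.53*75.5 = 40.72 F

40.72 F


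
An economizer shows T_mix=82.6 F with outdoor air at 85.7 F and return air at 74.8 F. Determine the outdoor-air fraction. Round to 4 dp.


frac = (82.6 - 74.8) / (85.7 - 74.8) = 0.7156

0.7156


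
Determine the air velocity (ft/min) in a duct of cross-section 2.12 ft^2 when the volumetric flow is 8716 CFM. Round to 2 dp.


V = 8716 / 2.12 = 4111.32 ft/min

4111.32 ft/min


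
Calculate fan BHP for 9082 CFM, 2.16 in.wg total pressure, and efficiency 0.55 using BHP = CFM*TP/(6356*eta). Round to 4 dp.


BHP = 9082 * 2.16 / (6356 * 0.55) = 5.6116 hp

5.6116 hp


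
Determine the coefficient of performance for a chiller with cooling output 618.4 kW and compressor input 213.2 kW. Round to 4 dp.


COP = 618.4 / 213.2 = 2.9006

2.9006


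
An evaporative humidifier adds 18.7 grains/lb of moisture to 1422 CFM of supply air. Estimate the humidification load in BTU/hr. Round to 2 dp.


Q = 0.68 * 1422 * 18.7 = 18082.15 BTU/hr

18082.15 BTU/hr


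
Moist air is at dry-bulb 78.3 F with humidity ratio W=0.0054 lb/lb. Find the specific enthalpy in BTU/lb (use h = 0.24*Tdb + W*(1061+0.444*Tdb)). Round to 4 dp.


h = 0.24*78.3 + 0.0054*(1061+0.444*78.3) = 24.7091 BTU/lb

24.7091 BTU/lb


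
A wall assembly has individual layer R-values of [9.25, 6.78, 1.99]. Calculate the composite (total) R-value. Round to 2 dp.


R_total = 9.25 + 6.78 + 1.99 = 18.02

18.02


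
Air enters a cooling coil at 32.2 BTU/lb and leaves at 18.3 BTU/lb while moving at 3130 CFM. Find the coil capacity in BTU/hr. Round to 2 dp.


Q = 4.5 * 3130 * (32.2 - 18.3) = 195781.50 BTU/hr

195781.50 BTU/hr


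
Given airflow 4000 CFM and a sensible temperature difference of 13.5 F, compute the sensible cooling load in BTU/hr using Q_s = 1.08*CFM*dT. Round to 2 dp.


Q = 1.08 * 4000 * 13.5 = 58320.00 BTU/hr

58320.00 BTU/hr


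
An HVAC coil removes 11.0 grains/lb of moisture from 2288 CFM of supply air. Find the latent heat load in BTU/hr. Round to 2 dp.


Q = 0.68 * 2288 * 11.0 = 17114.24 BTU/hr

17114.24 BTU/hr


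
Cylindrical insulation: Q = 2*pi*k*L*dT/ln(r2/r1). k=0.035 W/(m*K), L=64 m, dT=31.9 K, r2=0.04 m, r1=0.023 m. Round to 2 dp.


Q = 2*pi*0.035*64*31.9/ln(0.04/0.023) = 811.32 W

811.32 W


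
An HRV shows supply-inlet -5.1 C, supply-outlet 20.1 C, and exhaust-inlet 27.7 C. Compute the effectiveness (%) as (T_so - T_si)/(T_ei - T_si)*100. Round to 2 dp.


eff = (20.1-(-5.1))/(27.7-(-5.1))*100 = 76.83 %

76.83 %


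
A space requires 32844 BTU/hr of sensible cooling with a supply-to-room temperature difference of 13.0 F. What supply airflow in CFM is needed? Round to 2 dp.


CFM = 32844 / (1.08 * 13.0) = 2339.32

2339.32 CFM


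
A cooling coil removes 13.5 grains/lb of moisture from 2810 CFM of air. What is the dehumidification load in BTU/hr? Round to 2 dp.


Q = 0.68 * 2810 * 13.5 = 25795.80 BTU/hr

25795.80 BTU/hr


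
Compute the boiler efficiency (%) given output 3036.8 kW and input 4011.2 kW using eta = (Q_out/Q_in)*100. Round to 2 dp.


eta = (3036.8/4011.2)*100 = 75.71 %

75.71 %


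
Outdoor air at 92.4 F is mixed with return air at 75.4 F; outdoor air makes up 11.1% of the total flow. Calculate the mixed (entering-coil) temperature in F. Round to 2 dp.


T_mix = 75.4 + (11.1/100)*(92.4-75.4) = 77.29 F

77.29 F


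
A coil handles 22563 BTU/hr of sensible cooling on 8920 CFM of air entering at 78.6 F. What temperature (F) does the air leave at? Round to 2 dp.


dT = 22563/(1.08*8920) = 2.3421
T_leave = 78.6 - 2.3421 = 76.26 F

76.26 F


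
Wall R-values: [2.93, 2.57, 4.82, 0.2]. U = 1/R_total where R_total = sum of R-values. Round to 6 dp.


R_total = 2.93 + 2.57 + 4.82 + 0.2 = 10.52
U = 1/10.52 = 0.095057

0.095057


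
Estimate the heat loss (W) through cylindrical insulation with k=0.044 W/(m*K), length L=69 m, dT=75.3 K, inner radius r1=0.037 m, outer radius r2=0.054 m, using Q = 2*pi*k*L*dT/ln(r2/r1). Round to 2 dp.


Q = 2*pi*0.044*69*75.3/ln(0.054/0.037) = 3799.35 W

3799.35 W


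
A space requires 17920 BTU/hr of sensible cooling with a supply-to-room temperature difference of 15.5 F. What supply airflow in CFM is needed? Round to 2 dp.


CFM = 17920 / (1.08 * 15.5) = 1070.49

1070.49 CFM


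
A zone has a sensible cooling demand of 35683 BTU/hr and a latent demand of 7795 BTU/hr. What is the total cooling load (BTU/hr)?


Qt = 35683 + 7795 = 43478 BTU/hr

43478 BTU/hr


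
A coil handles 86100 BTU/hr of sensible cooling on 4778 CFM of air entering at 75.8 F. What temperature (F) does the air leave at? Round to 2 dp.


dT = 86100/(1.08*4778) = 16.6853
T_leave = 75.8 - 16.6853 = 59.11 F

59.11 F


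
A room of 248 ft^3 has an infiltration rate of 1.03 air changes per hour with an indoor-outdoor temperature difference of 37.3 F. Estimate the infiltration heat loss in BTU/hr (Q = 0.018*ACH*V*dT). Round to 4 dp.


Q = 0.018 * 1.03 * 248 * 37.3 = 171.5024 BTU/hr

171.5024 BTU/hr


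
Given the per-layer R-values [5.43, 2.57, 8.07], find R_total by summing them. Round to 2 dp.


R_total = 5.43 + 2.57 + 8.07 = 16.07

16.07


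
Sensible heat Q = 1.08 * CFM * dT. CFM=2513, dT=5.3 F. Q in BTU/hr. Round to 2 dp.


Q = 1.08 * 2513 * 5.3 = 14384.41 BTU/hr

14384.41 BTU/hr


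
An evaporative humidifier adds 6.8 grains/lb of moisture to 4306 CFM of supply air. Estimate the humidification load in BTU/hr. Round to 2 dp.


Q = 0.68 * 4306 * 6.8 = 19910.94 BTU/hr

19910.94 BTU/hr


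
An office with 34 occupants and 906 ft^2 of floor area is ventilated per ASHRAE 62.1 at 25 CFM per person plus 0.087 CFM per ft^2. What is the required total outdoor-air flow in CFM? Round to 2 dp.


Total = 34*25 + 906*0.087 = 928.82 CFM

928.82 CFM


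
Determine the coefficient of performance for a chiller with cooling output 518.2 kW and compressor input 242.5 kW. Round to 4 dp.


COP = 518.2 / 242.5 = 2.1369

2.1369


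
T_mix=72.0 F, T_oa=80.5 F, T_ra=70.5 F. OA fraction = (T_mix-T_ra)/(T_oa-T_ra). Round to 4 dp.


frac = (72.0 - 70.5) / (80.5 - 70.5) = 0.1500

0.1500


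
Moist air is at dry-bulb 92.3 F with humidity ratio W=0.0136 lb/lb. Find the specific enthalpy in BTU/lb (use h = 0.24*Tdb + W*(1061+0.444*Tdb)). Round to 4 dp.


h = 0.24*92.3 + 0.0136*(1061+0.444*92.3) = 37.1389 BTU/lb

37.1389 BTU/lb


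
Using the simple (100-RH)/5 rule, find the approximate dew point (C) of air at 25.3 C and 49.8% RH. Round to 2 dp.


Td = 25.3 - (100-49.8)/5 = 15.26 C

15.26 C


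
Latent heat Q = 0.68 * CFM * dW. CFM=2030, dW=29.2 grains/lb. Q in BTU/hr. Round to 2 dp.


Q = 0.68 * 2030 * 29.2 = 40307.68 BTU/hr

40307.68 BTU/hr


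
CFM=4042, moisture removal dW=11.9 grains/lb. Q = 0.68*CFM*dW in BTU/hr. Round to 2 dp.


Q = 0.68 * 4042 * 11.9 = 32707.86 BTU/hr

32707.86 BTU/hr


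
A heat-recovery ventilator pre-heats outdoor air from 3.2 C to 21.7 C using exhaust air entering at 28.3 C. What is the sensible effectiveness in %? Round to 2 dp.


eff = (21.7-3.2)/(28.3-3.2)*100 = 73.71 %

73.71 %


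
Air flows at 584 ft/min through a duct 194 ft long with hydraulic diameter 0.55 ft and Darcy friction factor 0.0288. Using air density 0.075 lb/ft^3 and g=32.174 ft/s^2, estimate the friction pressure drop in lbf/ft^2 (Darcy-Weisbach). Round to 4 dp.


v_fps = 584/60 = 9.7333 ft/s
dp = 0.0288*(194/0.55)*0.075*9.7333^2/(2*32.174) = 1.1217 lbf/ft^2

1.1217 lbf/ft^2


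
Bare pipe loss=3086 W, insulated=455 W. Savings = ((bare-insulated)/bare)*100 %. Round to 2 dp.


Savings = ((3086-455)/3086)*100 = 85.26 %

85.26 %


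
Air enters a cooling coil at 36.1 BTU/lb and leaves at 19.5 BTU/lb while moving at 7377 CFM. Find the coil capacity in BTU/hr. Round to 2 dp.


Q = 4.5 * 7377 * (36.1 - 19.5) = 551061.90 BTU/hr

551061.90 BTU/hr


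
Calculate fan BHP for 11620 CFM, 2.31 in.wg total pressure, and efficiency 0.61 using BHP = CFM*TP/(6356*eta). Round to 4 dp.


BHP = 11620 * 2.31 / (6356 * 0.61) = 6.9232 hp

6.9232 hp


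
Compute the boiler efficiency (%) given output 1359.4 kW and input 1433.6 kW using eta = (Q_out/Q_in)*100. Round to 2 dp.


eta = (1359.4/1433.6)*100 = 94.82 %

94.82 %


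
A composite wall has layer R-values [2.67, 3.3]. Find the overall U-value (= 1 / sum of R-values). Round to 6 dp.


R_total = 2.67 + 3.3 = 5.97
U = 1/5.97 = 0.167504

0.167504


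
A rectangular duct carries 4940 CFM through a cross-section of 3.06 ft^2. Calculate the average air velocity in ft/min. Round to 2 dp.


V = 4940 / 3.06 = 1614.38 ft/min

1614.38 ft/min


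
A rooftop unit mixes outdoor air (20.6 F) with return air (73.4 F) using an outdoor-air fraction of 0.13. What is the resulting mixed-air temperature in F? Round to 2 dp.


T_mix = 0.13*20.6 + 0.87*73.4 = 66.54 F

66.54 F


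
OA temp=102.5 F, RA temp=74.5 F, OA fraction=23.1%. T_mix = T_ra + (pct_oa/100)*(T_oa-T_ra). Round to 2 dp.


T_mix = 74.5 + (23.1/100)*(102.5-74.5) = 80.97 F

80.97 F


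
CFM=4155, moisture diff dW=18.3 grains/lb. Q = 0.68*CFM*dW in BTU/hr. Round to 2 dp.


Q = 0.68 * 4155 * 18.3 = 51704.82 BTU/hr

51704.82 BTU/hr


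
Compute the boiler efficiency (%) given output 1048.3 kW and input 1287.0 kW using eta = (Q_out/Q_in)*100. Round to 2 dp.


eta = (1048.3/1287.0)*100 = 81.45 %

81.45 %


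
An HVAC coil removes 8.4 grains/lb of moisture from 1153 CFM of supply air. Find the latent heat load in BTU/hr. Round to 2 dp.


Q = 0.68 * 1153 * 8.4 = 6585.94 BTU/hr

6585.94 BTU/hr


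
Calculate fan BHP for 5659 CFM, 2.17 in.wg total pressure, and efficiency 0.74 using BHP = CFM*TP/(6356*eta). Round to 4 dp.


BHP = 5659 * 2.17 / (6356 * 0.74) = 2.6109 hp

2.6109 hp


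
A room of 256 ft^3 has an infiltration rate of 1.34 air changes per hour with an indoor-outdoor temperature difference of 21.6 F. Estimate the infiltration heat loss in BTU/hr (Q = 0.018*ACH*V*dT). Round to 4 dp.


Q = 0.018 * 1.34 * 256 * 21.6 = 133.3740 BTU/hr

133.3740 BTU/hr


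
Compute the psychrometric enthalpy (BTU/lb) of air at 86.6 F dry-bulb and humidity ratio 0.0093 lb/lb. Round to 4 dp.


h = 0.24*86.6 + 0.0093*(1061+0.444*86.6) = 31.0089 BTU/lb

31.0089 BTU/lb


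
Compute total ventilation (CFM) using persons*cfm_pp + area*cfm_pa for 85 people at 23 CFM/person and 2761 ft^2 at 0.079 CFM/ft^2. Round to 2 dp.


Total = 85*23 + 2761*0.079 = 2173.12 CFM

2173.12 CFM


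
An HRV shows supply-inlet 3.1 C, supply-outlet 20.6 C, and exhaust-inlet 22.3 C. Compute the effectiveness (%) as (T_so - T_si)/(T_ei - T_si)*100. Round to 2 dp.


eff = (20.6-3.1)/(22.3-3.1)*100 = 91.15 %

91.15 %


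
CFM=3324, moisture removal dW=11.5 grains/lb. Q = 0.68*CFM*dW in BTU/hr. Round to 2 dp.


Q = 0.68 * 3324 * 11.5 = 25993.68 BTU/hr

25993.68 BTU/hr


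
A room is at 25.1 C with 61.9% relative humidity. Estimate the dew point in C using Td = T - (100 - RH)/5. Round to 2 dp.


Td = 25.1 - (100-61.9)/5 = 17.48 C

17.48 C


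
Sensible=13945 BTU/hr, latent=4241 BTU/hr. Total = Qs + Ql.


Qt = 13945 + 4241 = 18186 BTU/hr

18186 BTU/hr


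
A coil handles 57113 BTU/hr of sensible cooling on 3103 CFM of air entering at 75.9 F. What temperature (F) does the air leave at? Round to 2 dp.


dT = 57113/(1.08*3103) = 17.0423
T_leave = 75.9 - 17.0423 = 58.86 F

58.86 F


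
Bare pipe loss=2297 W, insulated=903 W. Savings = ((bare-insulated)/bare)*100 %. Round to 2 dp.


Savings = ((2297-903)/2297)*100 = 60.69 %

60.69 %


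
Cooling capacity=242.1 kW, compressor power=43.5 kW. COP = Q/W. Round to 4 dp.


COP = 242.1 / 43.5 = 5.5655

5.5655


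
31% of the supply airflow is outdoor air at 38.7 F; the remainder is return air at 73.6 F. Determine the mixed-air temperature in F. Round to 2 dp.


T_mix = 0.31*38.7 + 0.69*73.6 = 62.78 F

62.78 F


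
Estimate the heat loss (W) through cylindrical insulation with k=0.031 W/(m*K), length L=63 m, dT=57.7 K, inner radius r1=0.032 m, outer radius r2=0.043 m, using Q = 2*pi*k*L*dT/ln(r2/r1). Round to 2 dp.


Q = 2*pi*0.031*63*57.7/ln(0.043/0.032) = 2396.37 W

2396.37 W


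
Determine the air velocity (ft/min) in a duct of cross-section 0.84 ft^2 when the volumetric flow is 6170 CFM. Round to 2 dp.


V = 6170 / 0.84 = 7345.24 ft/min

7345.24 ft/min


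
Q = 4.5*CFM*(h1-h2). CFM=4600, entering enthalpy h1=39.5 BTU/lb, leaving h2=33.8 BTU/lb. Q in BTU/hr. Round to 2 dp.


Q = 4.5 * 4600 * (39.5 - 33.8) = 117990.00 BTU/hr

117990.00 BTU/hr


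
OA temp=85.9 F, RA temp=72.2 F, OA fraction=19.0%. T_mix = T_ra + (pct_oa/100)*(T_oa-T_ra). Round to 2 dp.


T_mix = 72.2 + (19.0/100)*(85.9-72.2) = 74.80 F

74.80 F


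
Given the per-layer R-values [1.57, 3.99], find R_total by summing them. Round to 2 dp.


R_total = 1.57 + 3.99 = 5.56

5.56


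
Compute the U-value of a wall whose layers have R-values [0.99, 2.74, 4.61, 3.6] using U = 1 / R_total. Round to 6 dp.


R_total = 0.99 + 2.74 + 4.61 + 3.6 = 11.94
U = 1/11.94 = 0.083752

0.083752


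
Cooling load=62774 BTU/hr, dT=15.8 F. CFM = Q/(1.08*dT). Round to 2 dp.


CFM = 62774 / (1.08 * 15.8) = 3678.74

3678.74 CFM


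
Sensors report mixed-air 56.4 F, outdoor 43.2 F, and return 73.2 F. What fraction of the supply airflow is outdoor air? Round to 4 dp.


frac = (56.4 - 73.2) / (43.2 - 73.2) = 0.5600

0.5600


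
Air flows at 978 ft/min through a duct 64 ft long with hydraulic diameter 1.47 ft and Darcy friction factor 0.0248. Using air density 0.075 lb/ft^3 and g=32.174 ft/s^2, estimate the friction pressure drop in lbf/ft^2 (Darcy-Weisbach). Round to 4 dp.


v_fps = 978/60 = 16.3 ft/s
dp = 0.0248*(64/1.47)*0.075*16.3^2/(2*32.174) = 0.3344 lbf/ft^2

0.3344 lbf/ft^2


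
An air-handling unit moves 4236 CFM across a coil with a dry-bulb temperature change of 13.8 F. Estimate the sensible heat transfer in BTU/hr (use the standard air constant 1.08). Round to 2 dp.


Q = 1.08 * 4236 * 13.8 = 63133.34 BTU/hr

63133.34 BTU/hr


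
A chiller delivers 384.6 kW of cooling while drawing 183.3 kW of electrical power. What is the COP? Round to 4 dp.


COP = 384.6 / 183.3 = 2.0982

2.0982


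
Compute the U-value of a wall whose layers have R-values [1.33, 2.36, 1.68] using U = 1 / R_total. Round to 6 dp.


R_total = 1.33 + 2.36 + 1.68 = 5.37
U = 1/5.37 = 0.186220

0.186220


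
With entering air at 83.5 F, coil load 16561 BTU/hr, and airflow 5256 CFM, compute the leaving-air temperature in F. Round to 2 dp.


dT = 16561/(1.08*5256) = 2.9175
T_leave = 83.5 - 2.9175 = 80.58 F

80.58 F


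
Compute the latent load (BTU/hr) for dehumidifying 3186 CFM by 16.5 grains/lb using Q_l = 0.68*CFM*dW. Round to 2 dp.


Q = 0.68 * 3186 * 16.5 = 35746.92 BTU/hr

35746.92 BTU/hr


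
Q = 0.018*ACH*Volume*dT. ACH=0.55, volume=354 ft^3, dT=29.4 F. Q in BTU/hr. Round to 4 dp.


Q = 0.018 * 0.55 * 354 * 29.4 = 103.0352 BTU/hr

103.0352 BTU/hr


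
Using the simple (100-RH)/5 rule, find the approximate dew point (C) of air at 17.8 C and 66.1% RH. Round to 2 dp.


Td = 17.8 - (100-66.1)/5 = 11.02 C

11.02 C


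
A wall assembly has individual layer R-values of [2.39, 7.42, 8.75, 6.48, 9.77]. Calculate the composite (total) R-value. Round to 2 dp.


R_total = 2.39 + 7.42 + 8.75 + 6.48 + 9.77 = 34.81

34.81


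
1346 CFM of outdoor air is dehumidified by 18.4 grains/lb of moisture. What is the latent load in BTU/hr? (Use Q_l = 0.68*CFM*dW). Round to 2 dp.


Q = 0.68 * 1346 * 18.4 = 16841.15 BTU/hr

16841.15 BTU/hr


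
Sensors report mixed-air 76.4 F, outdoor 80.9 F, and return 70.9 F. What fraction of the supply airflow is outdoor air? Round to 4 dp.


frac = (76.4 - 70.9) / (80.9 - 70.9) = 0.5500

0.5500


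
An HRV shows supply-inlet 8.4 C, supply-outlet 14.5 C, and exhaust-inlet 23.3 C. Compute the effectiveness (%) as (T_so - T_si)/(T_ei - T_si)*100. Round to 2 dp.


eff = (14.5-8.4)/(23.3-8.4)*100 = 40.94 %

40.94 %


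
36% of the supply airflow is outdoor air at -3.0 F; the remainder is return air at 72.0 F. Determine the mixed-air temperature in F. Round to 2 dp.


T_mix = 0.36*(-3.0) + 0.64*72.0 = 45.00 F

45.00 F


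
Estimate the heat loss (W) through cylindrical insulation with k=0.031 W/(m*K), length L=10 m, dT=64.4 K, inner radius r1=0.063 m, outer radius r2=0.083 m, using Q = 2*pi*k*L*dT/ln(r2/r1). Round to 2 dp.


Q = 2*pi*0.031*10*64.4/ln(0.083/0.063) = 454.97 W

454.97 W


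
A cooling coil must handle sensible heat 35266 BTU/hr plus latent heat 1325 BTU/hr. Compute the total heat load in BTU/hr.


Qt = 35266 + 1325 = 36591 BTU/hr

36591 BTU/hr


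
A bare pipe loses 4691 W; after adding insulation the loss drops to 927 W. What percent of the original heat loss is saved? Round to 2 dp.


Savings = ((4691-927)/4691)*100 = 80.24 %

80.24 %


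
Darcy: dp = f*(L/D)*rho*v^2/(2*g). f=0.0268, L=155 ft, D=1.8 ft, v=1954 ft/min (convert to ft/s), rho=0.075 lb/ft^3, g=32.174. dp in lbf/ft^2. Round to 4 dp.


v_fps = 1954/60 = 32.5667 ft/s
dp = 0.0268*(155/1.8)*0.075*32.5667^2/(2*32.174) = 2.8528 lbf/ft^2

2.8528 lbf/ft^2


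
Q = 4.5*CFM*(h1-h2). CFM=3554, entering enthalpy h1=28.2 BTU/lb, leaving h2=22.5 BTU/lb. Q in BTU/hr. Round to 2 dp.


Q = 4.5 * 3554 * (28.2 - 22.5) = 91160.10 BTU/hr

91160.10 BTU/hr


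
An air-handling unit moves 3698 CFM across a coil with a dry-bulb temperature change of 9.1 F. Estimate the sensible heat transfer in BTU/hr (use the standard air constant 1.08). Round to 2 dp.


Q = 1.08 * 3698 * 9.1 = 36343.94 BTU/hr

36343.94 BTU/hr


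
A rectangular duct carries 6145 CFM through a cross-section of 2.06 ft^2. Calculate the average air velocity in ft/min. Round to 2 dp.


V = 6145 / 2.06 = 2983.01 ft/min

2983.01 ft/min


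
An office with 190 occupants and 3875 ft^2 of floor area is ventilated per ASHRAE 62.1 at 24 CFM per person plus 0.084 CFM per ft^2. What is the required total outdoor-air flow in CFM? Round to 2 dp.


Total = 190*24 + 3875*0.084 = 4885.50 CFM

4885.50 CFM


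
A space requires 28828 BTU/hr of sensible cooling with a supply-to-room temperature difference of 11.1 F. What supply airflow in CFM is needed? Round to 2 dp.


CFM = 28828 / (1.08 * 11.1) = 2404.74

2404.74 CFM


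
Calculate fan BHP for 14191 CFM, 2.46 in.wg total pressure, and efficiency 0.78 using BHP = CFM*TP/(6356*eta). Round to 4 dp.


BHP = 14191 * 2.46 / (6356 * 0.78) = 7.0416 hp

7.0416 hp


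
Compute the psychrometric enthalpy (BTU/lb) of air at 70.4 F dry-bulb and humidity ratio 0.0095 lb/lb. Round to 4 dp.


h = 0.24*70.4 + 0.0095*(1061+0.444*70.4) = 27.2724 BTU/lb

27.2724 BTU/lb


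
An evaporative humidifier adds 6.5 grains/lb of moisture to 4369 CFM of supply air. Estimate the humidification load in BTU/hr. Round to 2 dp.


Q = 0.68 * 4369 * 6.5 = 19310.98 BTU/hr

19310.98 BTU/hr


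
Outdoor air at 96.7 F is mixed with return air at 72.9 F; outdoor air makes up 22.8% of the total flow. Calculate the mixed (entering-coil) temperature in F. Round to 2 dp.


T_mix = 72.9 + (22.8/100)*(96.7-72.9) = 78.33 F

78.33 F


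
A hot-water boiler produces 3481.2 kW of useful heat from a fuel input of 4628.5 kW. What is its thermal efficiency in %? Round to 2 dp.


eta = (3481.2/4628.5)*100 = 75.21 %

75.21 %
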